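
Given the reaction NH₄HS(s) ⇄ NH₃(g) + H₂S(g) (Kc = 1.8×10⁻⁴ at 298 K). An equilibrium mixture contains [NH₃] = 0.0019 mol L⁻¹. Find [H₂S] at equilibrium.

[H₂S] = 0.095 mol L⁻¹

(NH₄HS is a pure solid — omitted from Kc.)
At equilibrium, Kc = [NH₃]·[H₂S] = 1.8×10⁻⁴.
(0.0019)·([H₂S]) = 1.8×10⁻⁴
[H₂S] = 0.0947 = 0.095 mol L⁻¹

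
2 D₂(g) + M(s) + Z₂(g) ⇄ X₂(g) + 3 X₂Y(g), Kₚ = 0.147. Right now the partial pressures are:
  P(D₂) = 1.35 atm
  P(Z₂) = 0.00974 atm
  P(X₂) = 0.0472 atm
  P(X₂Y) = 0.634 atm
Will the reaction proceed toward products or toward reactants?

(M is a pure solid — omitted from Qₚ.)
Qₚ = P(X₂)·P(X₂Y)³ / (P(D₂)²·P(Z₂)) = (0.0472)·(0.634)³ / ((1.35)²·(0.00974)) = 0.678
Qₚ = 0.678 > Kₚ = 0.147, so the reverse reaction proceeds.

to the left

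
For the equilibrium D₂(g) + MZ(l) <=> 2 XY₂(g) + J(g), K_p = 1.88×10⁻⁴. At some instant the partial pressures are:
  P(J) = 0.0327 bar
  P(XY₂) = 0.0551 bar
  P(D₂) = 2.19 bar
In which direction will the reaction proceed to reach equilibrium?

toward products

(MZ is a pure liquid — omitted from Q_p.)
Q_p = P(XY₂)²·P(J) / P(D₂) = (0.0551)²·(0.0327) / (2.19) = 4.53×10⁻⁵
Q_p = 4.53×10⁻⁵ < K_p = 1.88×10⁻⁴, so the forward reaction proceeds.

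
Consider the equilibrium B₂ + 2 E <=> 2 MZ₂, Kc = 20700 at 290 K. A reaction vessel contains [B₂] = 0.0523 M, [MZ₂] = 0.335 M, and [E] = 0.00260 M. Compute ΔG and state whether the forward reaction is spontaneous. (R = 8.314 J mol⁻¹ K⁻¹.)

ΔG = 6.58 kJ/mol; the forward reaction is non-spontaneous

Qc = [MZ₂]² / ([B₂]·[E]²) = (0.335)² / ((0.0523)·(0.00260)²) = 3.17×10⁵
ΔG = RT ln(Qc/Kc) = (8.314 J mol⁻¹ K⁻¹)(290 K) × ln(3.17×10⁵/20700)
   = (2.411 kJ/mol)(2.729) = 6.58 kJ/mol
ΔG > 0, so the forward reaction is non-spontaneous (proceeds in reverse).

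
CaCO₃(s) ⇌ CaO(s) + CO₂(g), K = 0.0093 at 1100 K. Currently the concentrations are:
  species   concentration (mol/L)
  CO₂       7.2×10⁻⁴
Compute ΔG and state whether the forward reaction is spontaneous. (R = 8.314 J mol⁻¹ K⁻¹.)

(CaCO₃, CaO are pure solids — omitted from Q.)
Q = [CO₂] = 7.20×10⁻⁴
ΔG = RT ln(Q/K) = (8.314 J mol⁻¹ K⁻¹)(1100 K) × ln(7.20×10⁻⁴/0.0093)
   = (9.145 kJ/mol)(-2.559) = -23.4 kJ/mol
ΔG < 0, so the forward reaction is spontaneous (proceeds forward).

ΔG = -23.4 kJ/mol; the forward reaction is spontaneous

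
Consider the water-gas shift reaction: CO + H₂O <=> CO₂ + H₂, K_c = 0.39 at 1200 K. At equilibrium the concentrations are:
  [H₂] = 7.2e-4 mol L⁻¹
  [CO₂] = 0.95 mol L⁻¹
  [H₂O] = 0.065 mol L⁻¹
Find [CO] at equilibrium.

[CO] = 0.027 mol L⁻¹

At equilibrium, K_c = [CO₂]·[H₂] / ([CO]·[H₂O]) = 0.39.
(0.95)·(7.2e-4) / (([CO])·(0.065)) = 0.39
[CO] = 0.0270 = 0.027 mol L⁻¹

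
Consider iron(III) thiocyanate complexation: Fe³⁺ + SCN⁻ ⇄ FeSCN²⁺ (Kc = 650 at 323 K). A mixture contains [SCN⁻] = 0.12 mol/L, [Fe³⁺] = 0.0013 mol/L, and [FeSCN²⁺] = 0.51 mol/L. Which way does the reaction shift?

to the left

Qc = [FeSCN²⁺] / ([Fe³⁺]·[SCN⁻]) = (0.51) / ((0.0013)·(0.12)) = 3300
Qc = 3300 > Kc = 650, so the reverse reaction proceeds.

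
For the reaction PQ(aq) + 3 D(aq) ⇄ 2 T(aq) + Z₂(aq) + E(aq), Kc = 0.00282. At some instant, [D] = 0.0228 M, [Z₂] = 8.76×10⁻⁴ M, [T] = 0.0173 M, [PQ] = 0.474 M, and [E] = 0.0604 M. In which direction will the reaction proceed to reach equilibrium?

at equilibrium

Qc = [T]²·[Z₂]·[E] / ([PQ]·[D]³) = (0.0173)²·(8.76×10⁻⁴)·(0.0604) / ((0.474)·(0.0228)³) = 0.00282
Qc = 0.00282 = Kc, so the system is already at equilibrium.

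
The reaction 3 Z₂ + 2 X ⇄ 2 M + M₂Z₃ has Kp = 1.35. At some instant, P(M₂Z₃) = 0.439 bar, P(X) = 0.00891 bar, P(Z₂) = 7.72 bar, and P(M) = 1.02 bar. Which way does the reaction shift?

to the left

Qp = P(M)²·P(M₂Z₃) / (P(Z₂)³·P(X)²) = (1.02)²·(0.439) / ((7.72)³·(0.00891)²) = 12.5
Qp = 12.5 > Kp = 1.35, so the reverse reaction proceeds.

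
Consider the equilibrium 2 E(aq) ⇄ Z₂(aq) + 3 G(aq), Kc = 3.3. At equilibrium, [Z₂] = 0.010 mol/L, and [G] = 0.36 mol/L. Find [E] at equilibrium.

At equilibrium, Kc = [Z₂]·[G]³ / [E]² = 3.3.
(0.010)·(0.36)³ / ([E])² = 3.3
[E]² = 1.41e-4 ⇒ [E] = 0.012 mol/L

[E] = 0.012 mol/L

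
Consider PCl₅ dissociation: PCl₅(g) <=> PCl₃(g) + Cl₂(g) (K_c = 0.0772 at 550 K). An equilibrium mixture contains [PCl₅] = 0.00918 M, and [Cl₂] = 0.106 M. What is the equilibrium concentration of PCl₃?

[PCl₃] = 0.00669 M

At equilibrium, K_c = [PCl₃]·[Cl₂] / [PCl₅] = 0.0772.
([PCl₃])·(0.106) / (0.00918) = 0.0772
[PCl₃] = 0.00669 M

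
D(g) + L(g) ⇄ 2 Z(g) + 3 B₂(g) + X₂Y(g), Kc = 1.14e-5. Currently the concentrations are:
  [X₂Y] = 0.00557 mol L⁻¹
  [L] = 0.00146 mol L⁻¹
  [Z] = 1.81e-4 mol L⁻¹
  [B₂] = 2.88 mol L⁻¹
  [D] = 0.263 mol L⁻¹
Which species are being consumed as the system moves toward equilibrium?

Qc = [Z]²·[B₂]³·[X₂Y] / ([D]·[L]) = (1.81e-4)²·(2.88)³·(0.00557) / ((0.263)·(0.00146)) = 1.14e-5
Qc = 1.14e-5 = Kc; the system is at equilibrium.

none (at equilibrium)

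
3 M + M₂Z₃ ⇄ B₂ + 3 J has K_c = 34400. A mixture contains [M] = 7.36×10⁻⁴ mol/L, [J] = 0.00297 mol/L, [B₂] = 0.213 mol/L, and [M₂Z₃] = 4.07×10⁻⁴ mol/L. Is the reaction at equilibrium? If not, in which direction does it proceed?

at equilibrium

Q_c = [B₂]·[J]³ / ([M]³·[M₂Z₃]) = (0.213)·(0.00297)³ / ((7.36×10⁻⁴)³·(4.07×10⁻⁴)) = 34400
Q_c = 34400 = K_c, so the system is already at equilibrium.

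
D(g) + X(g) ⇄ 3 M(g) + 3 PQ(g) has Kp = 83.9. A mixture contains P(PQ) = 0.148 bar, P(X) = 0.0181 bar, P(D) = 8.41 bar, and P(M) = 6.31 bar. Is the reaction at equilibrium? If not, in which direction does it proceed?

Qp = P(M)³·P(PQ)³ / (P(D)·P(X)) = (6.31)³·(0.148)³ / ((8.41)·(0.0181)) = 5.35
Qp = 5.35 < Kp = 83.9, so the forward reaction proceeds.

in the forward direction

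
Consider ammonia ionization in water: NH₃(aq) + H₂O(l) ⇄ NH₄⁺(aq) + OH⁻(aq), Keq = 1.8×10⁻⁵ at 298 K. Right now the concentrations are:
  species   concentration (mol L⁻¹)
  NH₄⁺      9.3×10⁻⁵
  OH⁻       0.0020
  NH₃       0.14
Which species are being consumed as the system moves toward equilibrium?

NH₃, H₂O (reactants)

(H₂O is a pure liquid — omitted from Q.)
Q = [NH₄⁺]·[OH⁻] / [NH₃] = (9.3×10⁻⁵)·(0.0020) / (0.14) = 1.3×10⁻⁶
Q = 1.3×10⁻⁶ < Keq = 1.8×10⁻⁵: net forward reaction.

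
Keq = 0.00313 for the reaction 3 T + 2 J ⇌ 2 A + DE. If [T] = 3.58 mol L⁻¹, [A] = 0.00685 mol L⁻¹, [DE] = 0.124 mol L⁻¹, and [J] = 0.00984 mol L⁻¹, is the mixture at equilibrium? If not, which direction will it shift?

no; Q < K, reaction proceeds forward

Q = [A]²·[DE] / ([T]³·[J]²) = (0.00685)²·(0.124) / ((3.58)³·(0.00984)²) = 0.00131
Q = 0.00131 < Keq = 0.00313: net forward reaction.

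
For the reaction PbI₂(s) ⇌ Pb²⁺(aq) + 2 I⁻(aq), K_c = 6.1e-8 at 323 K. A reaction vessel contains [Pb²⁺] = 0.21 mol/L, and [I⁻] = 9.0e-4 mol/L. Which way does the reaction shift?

(PbI₂ is a pure solid — omitted from Q_c.)
Q_c = [Pb²⁺]·[I⁻]² = (0.21)·(9.0e-4)² = 1.7e-7
Q_c = 1.7e-7 > K_c = 6.1e-8, so the reverse reaction proceeds.

reverse (toward reactants)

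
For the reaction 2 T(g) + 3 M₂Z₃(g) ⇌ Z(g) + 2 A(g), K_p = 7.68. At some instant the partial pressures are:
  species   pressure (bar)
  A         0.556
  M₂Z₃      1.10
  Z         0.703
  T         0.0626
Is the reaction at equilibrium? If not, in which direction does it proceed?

Q_p = P(Z)·P(A)² / (P(T)²·P(M₂Z₃)³) = (0.703)·(0.556)² / ((0.0626)²·(1.10)³) = 41.7
Q_p = 41.7 > K_p = 7.68, so the reverse reaction proceeds.

to the left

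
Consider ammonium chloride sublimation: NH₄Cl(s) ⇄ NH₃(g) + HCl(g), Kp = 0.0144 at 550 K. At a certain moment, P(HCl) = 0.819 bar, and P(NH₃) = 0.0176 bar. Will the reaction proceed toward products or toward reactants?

neither direction; the system is at equilibrium

(NH₄Cl is a pure solid — omitted from Qp.)
Qp = P(NH₃)·P(HCl) = (0.0176)·(0.819) = 0.0144
Qp = 0.0144 = Kp, so the system is already at equilibrium.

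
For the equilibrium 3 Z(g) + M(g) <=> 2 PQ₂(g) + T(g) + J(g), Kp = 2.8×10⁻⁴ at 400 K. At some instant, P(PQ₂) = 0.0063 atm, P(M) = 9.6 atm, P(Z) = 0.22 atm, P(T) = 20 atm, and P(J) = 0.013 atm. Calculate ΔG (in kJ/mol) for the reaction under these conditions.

ΔG = -3.39 kJ/mol

Qp = P(PQ₂)²·P(T)·P(J) / (P(Z)³·P(M)) = (0.0063)²·(20)·(0.013) / ((0.22)³·(9.6)) = 1.01×10⁻⁴
ΔG = RT ln(Qp/Kp) = (8.314 J mol⁻¹ K⁻¹)(400 K) × ln(1.01×10⁻⁴/2.8×10⁻⁴)
   = (3.326 kJ/mol)(-1.020) = -3.39 kJ/mol
ΔG < 0, so the forward reaction is spontaneous (proceeds forward).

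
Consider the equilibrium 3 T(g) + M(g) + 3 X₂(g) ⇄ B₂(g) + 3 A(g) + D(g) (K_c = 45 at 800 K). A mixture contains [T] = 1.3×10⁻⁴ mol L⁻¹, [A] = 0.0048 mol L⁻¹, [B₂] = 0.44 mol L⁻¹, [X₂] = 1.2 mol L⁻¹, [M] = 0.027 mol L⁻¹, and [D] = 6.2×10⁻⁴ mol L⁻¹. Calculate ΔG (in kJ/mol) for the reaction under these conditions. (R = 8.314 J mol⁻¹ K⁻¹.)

ΔG = 12.5 kJ/mol

Q_c = [B₂]·[A]³·[D] / ([T]³·[M]·[X₂]³) = (0.44)·(0.0048)³·(6.2×10⁻⁴) / ((1.3×10⁻⁴)³·(0.027)·(1.2)³) = 294
ΔG = RT ln(Q_c/K_c) = (8.314 J mol⁻¹ K⁻¹)(800 K) × ln(294/45)
   = (6.651 kJ/mol)(1.877) = 12.5 kJ/mol
ΔG > 0, so the forward reaction is non-spontaneous (proceeds in reverse).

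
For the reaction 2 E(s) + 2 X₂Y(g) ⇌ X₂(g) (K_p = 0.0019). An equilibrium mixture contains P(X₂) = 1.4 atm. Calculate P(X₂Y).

(E is a pure solid — omitted from K_p.)
At equilibrium, K_p = P(X₂) / P(X₂Y)² = 0.0019.
(1.4) / (P(X₂Y))² = 0.0019
P(X₂Y)² = 737 ⇒ P(X₂Y) = 27 atm

P(X₂Y) = 27 atm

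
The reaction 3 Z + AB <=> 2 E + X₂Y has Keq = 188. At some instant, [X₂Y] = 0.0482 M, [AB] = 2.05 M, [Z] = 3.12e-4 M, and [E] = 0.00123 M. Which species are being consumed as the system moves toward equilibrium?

E, X₂Y (products)

Q = [E]²·[X₂Y] / ([Z]³·[AB]) = (0.00123)²·(0.0482) / ((3.12e-4)³·(2.05)) = 1170
Q = 1170 > Keq = 188: net reverse reaction.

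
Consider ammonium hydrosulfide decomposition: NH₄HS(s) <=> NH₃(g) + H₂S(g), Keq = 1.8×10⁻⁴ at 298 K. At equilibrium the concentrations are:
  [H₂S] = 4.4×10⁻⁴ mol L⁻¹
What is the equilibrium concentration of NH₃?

(NH₄HS is a pure solid — omitted from Keq.)
At equilibrium, Keq = [NH₃]·[H₂S] = 1.8×10⁻⁴.
([NH₃])·(4.4×10⁻⁴) = 1.8×10⁻⁴
[NH₃] = 0.409 = 0.41 mol L⁻¹

[NH₃] = 0.41 mol L⁻¹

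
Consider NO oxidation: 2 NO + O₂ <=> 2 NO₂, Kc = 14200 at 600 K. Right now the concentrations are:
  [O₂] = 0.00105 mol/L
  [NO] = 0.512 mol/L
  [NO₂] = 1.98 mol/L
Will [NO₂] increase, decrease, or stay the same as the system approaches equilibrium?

stay the same

Qc = [NO₂]² / ([NO]²·[O₂]) = (1.98)² / ((0.512)²·(0.00105)) = 14200
Qc = 14200 = Kc; the system is at equilibrium.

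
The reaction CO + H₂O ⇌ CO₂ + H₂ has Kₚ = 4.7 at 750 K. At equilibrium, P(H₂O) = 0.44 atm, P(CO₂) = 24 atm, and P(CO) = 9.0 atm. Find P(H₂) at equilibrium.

P(H₂) = 0.78 atm

At equilibrium, Kₚ = P(CO₂)·P(H₂) / (P(CO)·P(H₂O)) = 4.7.
(24)·(P(H₂)) / ((9.0)·(0.44)) = 4.7
P(H₂) = 0.776 = 0.78 atm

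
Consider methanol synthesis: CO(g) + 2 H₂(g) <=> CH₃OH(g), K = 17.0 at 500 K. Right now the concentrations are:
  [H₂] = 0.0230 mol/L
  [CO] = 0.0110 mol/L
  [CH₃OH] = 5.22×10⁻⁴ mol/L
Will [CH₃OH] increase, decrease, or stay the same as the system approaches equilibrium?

decrease

Q = [CH₃OH] / ([CO]·[H₂]²) = (5.22×10⁻⁴) / ((0.0110)·(0.0230)²) = 89.7
Q = 89.7 > K = 17.0: net reverse reaction.
CH₃OH is a product, so it decreases.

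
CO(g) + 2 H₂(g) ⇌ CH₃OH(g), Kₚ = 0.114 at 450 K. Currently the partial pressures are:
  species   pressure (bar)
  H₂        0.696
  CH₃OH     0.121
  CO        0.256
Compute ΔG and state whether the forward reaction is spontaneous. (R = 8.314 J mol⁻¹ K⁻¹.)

Qₚ = P(CH₃OH) / (P(CO)·P(H₂)²) = (0.121) / ((0.256)·(0.696)²) = 0.976
ΔG = RT ln(Qₚ/Kₚ) = (8.314 J mol⁻¹ K⁻¹)(450 K) × ln(0.976/0.114)
   = (3.741 kJ/mol)(2.147) = 8.03 kJ/mol
ΔG > 0, so the forward reaction is non-spontaneous (proceeds in reverse).

ΔG = 8.03 kJ/mol; the forward reaction is non-spontaneous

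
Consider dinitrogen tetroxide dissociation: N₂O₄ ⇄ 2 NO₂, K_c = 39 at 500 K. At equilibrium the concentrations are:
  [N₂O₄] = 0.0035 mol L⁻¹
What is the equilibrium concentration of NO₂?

[NO₂] = 0.37 mol L⁻¹

At equilibrium, K_c = [NO₂]² / [N₂O₄] = 39.
([NO₂])² / (0.0035) = 39
[NO₂]² = 0.136 ⇒ [NO₂] = 0.37 mol L⁻¹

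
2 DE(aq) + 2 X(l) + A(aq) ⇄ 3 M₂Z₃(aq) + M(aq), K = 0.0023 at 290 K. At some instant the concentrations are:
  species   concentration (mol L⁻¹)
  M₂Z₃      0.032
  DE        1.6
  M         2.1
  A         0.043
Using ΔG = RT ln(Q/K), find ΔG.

(X is a pure liquid — omitted from Q.)
Q = [M₂Z₃]³·[M] / ([DE]²·[A]) = (0.032)³·(2.1) / ((1.6)²·(0.043)) = 6.25×10⁻⁴
ΔG = RT ln(Q/K) = (8.314 J mol⁻¹ K⁻¹)(290 K) × ln(6.25×10⁻⁴/0.0023)
   = (2.411 kJ/mol)(-1.303) = -3.14 kJ/mol
ΔG < 0, so the forward reaction is spontaneous (proceeds forward).

ΔG = -3.14 kJ/mol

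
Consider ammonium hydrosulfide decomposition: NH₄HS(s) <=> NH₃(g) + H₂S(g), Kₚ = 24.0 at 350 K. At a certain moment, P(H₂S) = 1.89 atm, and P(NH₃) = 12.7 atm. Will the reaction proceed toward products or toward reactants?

(NH₄HS is a pure solid — omitted from Qₚ.)
Qₚ = P(NH₃)·P(H₂S) = (12.7)·(1.89) = 24.0
Qₚ = 24.0 = Kₚ, so the system is already at equilibrium.

at equilibrium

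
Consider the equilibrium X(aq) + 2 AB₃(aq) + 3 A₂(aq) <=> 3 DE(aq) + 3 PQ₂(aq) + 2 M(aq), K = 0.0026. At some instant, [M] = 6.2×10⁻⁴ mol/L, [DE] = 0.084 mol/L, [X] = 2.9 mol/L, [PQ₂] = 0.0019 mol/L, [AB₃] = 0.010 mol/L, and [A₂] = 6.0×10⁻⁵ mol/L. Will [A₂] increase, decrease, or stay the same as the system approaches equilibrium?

increase

Q = [DE]³·[PQ₂]³·[M]² / ([X]·[AB₃]²·[A₂]³) = (0.084)³·(0.0019)³·(6.2×10⁻⁴)² / ((2.9)·(0.010)²·(6.0×10⁻⁵)³) = 0.025
Q = 0.025 > K = 0.0026: net reverse reaction.
A₂ is a reactant, so it increases.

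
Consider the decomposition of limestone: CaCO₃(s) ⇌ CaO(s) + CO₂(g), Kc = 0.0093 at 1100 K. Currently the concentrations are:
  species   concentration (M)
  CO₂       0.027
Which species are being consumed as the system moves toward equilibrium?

(CaCO₃, CaO are pure solids — omitted from Qc.)
Qc = [CO₂] = 0.027
Qc = 0.027 > Kc = 0.0093: net reverse reaction.

CaO, CO₂ (products)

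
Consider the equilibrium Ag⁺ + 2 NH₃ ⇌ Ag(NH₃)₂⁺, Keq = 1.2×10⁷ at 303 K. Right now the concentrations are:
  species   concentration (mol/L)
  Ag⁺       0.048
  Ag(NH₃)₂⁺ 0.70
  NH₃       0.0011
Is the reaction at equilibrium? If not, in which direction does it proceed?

Q = [Ag(NH₃)₂⁺] / ([Ag⁺]·[NH₃]²) = (0.70) / ((0.048)·(0.0011)²) = 1.2×10⁷
Q = 1.2×10⁷ = Keq, so the system is already at equilibrium.

no net change (already at equilibrium)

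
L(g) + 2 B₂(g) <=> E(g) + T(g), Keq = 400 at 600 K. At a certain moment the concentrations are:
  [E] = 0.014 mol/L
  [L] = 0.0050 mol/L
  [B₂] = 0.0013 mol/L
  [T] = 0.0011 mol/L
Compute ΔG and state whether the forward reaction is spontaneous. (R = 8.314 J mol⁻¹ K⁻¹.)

ΔG = 7.56 kJ/mol; the forward reaction is non-spontaneous

Q = [E]·[T] / ([L]·[B₂]²) = (0.014)·(0.0011) / ((0.0050)·(0.0013)²) = 1820
ΔG = RT ln(Q/Keq) = (8.314 J mol⁻¹ K⁻¹)(600 K) × ln(1820/400)
   = (4.988 kJ/mol)(1.515) = 7.56 kJ/mol
ΔG > 0, so the forward reaction is non-spontaneous (proceeds in reverse).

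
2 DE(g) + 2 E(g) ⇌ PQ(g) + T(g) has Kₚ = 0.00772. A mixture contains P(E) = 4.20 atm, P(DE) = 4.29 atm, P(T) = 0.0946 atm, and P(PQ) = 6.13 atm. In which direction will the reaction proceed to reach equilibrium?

to the right

Qₚ = P(PQ)·P(T) / (P(DE)²·P(E)²) = (6.13)·(0.0946) / ((4.29)²·(4.20)²) = 0.00179
Qₚ = 0.00179 < Kₚ = 0.00772, so the forward reaction proceeds.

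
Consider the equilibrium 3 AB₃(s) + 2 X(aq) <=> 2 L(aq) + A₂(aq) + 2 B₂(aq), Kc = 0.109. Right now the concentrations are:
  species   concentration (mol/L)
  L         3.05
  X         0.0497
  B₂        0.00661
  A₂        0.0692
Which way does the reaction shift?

(AB₃ is a pure solid — omitted from Qc.)
Qc = [L]²·[A₂]·[B₂]² / [X]² = (3.05)²·(0.0692)·(0.00661)² / (0.0497)² = 0.0114
Qc = 0.0114 < Kc = 0.109, so the forward reaction proceeds.

forward (toward products)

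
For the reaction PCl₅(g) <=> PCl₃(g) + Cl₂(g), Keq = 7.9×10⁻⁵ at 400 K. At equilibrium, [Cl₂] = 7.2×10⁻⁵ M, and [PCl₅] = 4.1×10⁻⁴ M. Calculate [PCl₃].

[PCl₃] = 4.5×10⁻⁴ M

At equilibrium, Keq = [PCl₃]·[Cl₂] / [PCl₅] = 7.9×10⁻⁵.
([PCl₃])·(7.2×10⁻⁵) / (4.1×10⁻⁴) = 7.9×10⁻⁵
[PCl₃] = 4.50×10⁻⁴ = 4.5×10⁻⁴ M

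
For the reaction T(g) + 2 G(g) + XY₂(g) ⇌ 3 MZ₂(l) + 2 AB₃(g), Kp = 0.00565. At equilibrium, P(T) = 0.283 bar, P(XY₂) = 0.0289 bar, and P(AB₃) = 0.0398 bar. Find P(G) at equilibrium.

(MZ₂ is a pure liquid — omitted from Kp.)
At equilibrium, Kp = P(AB₃)² / (P(T)·P(G)²·P(XY₂)) = 0.00565.
(0.0398)² / ((0.283)·(P(G))²·(0.0289)) = 0.00565
P(G)² = 34.3 ⇒ P(G) = 5.85 bar

P(G) = 5.85 bar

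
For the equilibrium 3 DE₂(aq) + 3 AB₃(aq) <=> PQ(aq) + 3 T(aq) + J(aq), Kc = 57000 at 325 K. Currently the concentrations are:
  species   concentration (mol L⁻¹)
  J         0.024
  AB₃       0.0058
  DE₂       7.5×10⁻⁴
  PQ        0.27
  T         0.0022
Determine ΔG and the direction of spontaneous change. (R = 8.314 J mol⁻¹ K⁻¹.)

ΔG = 7.26 kJ/mol; the forward reaction is non-spontaneous

Qc = [PQ]·[T]³·[J] / ([DE₂]³·[AB₃]³) = (0.27)·(0.0022)³·(0.024) / ((7.5×10⁻⁴)³·(0.0058)³) = 8.38×10⁵
ΔG = RT ln(Qc/Kc) = (8.314 J mol⁻¹ K⁻¹)(325 K) × ln(8.38×10⁵/57000)
   = (2.702 kJ/mol)(2.688) = 7.26 kJ/mol
ΔG > 0, so the forward reaction is non-spontaneous (proceeds in reverse).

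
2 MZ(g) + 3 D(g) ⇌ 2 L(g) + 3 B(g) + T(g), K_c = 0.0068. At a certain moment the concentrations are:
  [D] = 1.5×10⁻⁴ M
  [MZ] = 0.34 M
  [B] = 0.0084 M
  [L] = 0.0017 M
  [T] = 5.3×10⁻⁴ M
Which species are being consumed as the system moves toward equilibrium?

Q_c = [L]²·[B]³·[T] / ([MZ]²·[D]³) = (0.0017)²·(0.0084)³·(5.3×10⁻⁴) / ((0.34)²·(1.5×10⁻⁴)³) = 0.0023
Q_c = 0.0023 < K_c = 0.0068: net forward reaction.

MZ, D (reactants)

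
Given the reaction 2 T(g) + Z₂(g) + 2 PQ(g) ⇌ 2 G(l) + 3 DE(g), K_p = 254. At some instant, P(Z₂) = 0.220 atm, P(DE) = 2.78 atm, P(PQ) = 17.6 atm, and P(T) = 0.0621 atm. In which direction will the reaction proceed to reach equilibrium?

(G is a pure liquid — omitted from Q_p.)
Q_p = P(DE)³ / (P(T)²·P(Z₂)·P(PQ)²) = (2.78)³ / ((0.0621)²·(0.220)·(17.6)²) = 81.8
Q_p = 81.8 < K_p = 254, so the forward reaction proceeds.

forward (toward products)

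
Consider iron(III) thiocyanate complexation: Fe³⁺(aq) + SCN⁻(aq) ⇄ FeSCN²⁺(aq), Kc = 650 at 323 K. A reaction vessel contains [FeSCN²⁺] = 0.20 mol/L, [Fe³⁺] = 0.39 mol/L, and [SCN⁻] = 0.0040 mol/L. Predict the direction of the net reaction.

Qc = [FeSCN²⁺] / ([Fe³⁺]·[SCN⁻]) = (0.20) / ((0.39)·(0.0040)) = 130
Qc = 130 < Kc = 650, so the forward reaction proceeds.

forward (toward products)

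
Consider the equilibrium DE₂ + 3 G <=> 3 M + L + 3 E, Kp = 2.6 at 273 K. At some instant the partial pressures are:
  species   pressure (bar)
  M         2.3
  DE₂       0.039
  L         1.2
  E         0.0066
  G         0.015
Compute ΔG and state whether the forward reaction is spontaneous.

ΔG = 5.69 kJ/mol; the forward reaction is non-spontaneous

Qp = P(M)³·P(L)·P(E)³ / (P(DE₂)·P(G)³) = (2.3)³·(1.2)·(0.0066)³ / ((0.039)·(0.015)³) = 31.9
ΔG = RT ln(Qp/Kp) = (8.314 J mol⁻¹ K⁻¹)(273 K) × ln(31.9/2.6)
   = (2.270 kJ/mol)(2.507) = 5.69 kJ/mol
ΔG > 0, so the forward reaction is non-spontaneous (proceeds in reverse).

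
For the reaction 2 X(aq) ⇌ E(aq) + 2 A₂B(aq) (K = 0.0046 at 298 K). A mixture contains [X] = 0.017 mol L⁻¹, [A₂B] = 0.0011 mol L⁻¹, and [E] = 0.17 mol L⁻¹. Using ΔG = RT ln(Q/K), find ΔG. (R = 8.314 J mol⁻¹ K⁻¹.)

Q = [E]·[A₂B]² / [X]² = (0.17)·(0.0011)² / (0.017)² = 7.12e-4
ΔG = RT ln(Q/K) = (8.314 J mol⁻¹ K⁻¹)(298 K) × ln(7.12e-4/0.0046)
   = (2.478 kJ/mol)(-1.866) = -4.62 kJ/mol
ΔG < 0, so the forward reaction is spontaneous (proceeds forward).

ΔG = -4.62 kJ/mol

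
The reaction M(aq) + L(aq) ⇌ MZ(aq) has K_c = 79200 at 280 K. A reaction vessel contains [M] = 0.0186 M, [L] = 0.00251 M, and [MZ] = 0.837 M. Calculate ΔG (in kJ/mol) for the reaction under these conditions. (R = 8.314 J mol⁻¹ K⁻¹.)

Q_c = [MZ] / ([M]·[L]) = (0.837) / ((0.0186)·(0.00251)) = 17900
ΔG = RT ln(Q_c/K_c) = (8.314 J mol⁻¹ K⁻¹)(280 K) × ln(17900/79200)
   = (2.328 kJ/mol)(-1.487) = -3.46 kJ/mol
ΔG < 0, so the forward reaction is spontaneous (proceeds forward).

ΔG = -3.46 kJ/mol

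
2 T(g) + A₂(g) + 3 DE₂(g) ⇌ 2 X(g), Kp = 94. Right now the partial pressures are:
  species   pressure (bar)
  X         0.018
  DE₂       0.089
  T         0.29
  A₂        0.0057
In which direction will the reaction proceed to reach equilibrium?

Qp = P(X)² / (P(T)²·P(A₂)·P(DE₂)³) = (0.018)² / ((0.29)²·(0.0057)·(0.089)³) = 960
Qp = 960 > Kp = 94, so the reverse reaction proceeds.

in the reverse direction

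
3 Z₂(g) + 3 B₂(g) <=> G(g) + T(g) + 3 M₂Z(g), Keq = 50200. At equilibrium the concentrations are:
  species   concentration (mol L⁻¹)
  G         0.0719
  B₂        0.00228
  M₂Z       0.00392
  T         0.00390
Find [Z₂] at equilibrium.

At equilibrium, Keq = [G]·[T]·[M₂Z]³ / ([Z₂]³·[B₂]³) = 50200.
(0.0719)·(0.00390)·(0.00392)³ / (([Z₂])³·(0.00228)³) = 50200
[Z₂]³ = 2.84×10⁻⁸ ⇒ [Z₂] = 0.00305 mol L⁻¹

[Z₂] = 0.00305 mol L⁻¹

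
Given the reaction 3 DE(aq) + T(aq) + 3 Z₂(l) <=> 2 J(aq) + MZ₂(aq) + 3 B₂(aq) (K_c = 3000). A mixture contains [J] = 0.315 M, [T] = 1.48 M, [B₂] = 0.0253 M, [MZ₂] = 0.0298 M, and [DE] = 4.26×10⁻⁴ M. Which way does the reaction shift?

(Z₂ is a pure liquid — omitted from Q_c.)
Q_c = [J]²·[MZ₂]·[B₂]³ / ([DE]³·[T]) = (0.315)²·(0.0298)·(0.0253)³ / ((4.26×10⁻⁴)³·(1.48)) = 419
Q_c = 419 < K_c = 3000, so the forward reaction proceeds.

forward (toward products)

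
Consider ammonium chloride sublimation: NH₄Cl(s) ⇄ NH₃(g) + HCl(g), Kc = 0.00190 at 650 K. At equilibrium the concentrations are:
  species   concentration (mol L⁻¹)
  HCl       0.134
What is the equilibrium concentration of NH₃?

(NH₄Cl is a pure solid — omitted from Kc.)
At equilibrium, Kc = [NH₃]·[HCl] = 0.00190.
([NH₃])·(0.134) = 0.00190
[NH₃] = 0.0142 mol L⁻¹

[NH₃] = 0.0142 mol L⁻¹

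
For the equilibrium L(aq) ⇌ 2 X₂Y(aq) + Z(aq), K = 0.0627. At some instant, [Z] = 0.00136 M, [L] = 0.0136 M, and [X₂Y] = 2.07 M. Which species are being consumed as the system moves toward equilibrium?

X₂Y, Z (products)

Q = [X₂Y]²·[Z] / [L] = (2.07)²·(0.00136) / (0.0136) = 0.428
Q = 0.428 > K = 0.0627: net reverse reaction.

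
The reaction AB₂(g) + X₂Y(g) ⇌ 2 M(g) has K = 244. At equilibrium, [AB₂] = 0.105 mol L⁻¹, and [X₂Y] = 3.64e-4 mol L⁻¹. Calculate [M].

[M] = 0.0966 mol L⁻¹

At equilibrium, K = [M]² / ([AB₂]·[X₂Y]) = 244.
([M])² / ((0.105)·(3.64e-4)) = 244
[M]² = 0.00933 ⇒ [M] = 0.0966 mol L⁻¹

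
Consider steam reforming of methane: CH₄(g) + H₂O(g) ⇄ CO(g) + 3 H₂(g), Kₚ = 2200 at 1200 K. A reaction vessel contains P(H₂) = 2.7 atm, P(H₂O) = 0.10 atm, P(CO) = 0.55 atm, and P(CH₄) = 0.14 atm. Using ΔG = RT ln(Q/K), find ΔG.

Qₚ = P(CO)·P(H₂)³ / (P(CH₄)·P(H₂O)) = (0.55)·(2.7)³ / ((0.14)·(0.10)) = 773
ΔG = RT ln(Qₚ/Kₚ) = (8.314 J mol⁻¹ K⁻¹)(1200 K) × ln(773/2200)
   = (9.977 kJ/mol)(-1.046) = -10.4 kJ/mol
ΔG < 0, so the forward reaction is spontaneous (proceeds forward).

ΔG = -10.4 kJ/mol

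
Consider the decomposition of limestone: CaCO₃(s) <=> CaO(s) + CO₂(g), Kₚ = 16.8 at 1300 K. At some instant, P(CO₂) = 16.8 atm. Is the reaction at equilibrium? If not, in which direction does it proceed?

neither direction; the system is at equilibrium

(CaCO₃, CaO are pure solids — omitted from Qₚ.)
Qₚ = P(CO₂) = 16.8
Qₚ = 16.8 = Kₚ, so the system is already at equilibrium.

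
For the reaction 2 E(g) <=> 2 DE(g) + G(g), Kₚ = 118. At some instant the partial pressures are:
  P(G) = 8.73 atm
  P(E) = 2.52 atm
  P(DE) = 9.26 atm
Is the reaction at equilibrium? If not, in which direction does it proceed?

Qₚ = P(DE)²·P(G) / P(E)² = (9.26)²·(8.73) / (2.52)² = 118
Qₚ = 118 = Kₚ, so the system is already at equilibrium.

no net change (already at equilibrium)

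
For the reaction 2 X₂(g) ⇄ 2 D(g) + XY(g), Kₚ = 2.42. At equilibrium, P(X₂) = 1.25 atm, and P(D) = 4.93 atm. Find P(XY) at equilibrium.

At equilibrium, Kₚ = P(D)²·P(XY) / P(X₂)² = 2.42.
(4.93)²·(P(XY)) / (1.25)² = 2.42
P(XY) = 0.156 atm

P(XY) = 0.156 atm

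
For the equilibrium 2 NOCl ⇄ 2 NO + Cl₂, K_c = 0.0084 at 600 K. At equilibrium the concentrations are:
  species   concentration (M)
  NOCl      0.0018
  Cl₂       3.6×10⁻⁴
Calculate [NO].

[NO] = 0.0087 M

At equilibrium, K_c = [NO]²·[Cl₂] / [NOCl]² = 0.0084.
([NO])²·(3.6×10⁻⁴) / (0.0018)² = 0.0084
[NO]² = 7.56×10⁻⁵ ⇒ [NO] = 0.0087 M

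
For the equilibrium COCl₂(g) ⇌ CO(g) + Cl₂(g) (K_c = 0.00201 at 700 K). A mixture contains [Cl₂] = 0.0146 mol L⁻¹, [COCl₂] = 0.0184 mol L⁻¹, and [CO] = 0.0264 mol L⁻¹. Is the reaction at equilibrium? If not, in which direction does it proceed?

Q_c = [CO]·[Cl₂] / [COCl₂] = (0.0264)·(0.0146) / (0.0184) = 0.0209
Q_c = 0.0209 > K_c = 0.00201, so the reverse reaction proceeds.

reverse (toward reactants)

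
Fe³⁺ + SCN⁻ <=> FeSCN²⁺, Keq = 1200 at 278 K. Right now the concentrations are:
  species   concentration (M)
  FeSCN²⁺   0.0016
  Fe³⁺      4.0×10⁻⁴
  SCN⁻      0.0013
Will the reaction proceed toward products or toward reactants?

Q = [FeSCN²⁺] / ([Fe³⁺]·[SCN⁻]) = (0.0016) / ((4.0×10⁻⁴)·(0.0013)) = 3100
Q = 3100 > Keq = 1200, so the reverse reaction proceeds.

toward reactants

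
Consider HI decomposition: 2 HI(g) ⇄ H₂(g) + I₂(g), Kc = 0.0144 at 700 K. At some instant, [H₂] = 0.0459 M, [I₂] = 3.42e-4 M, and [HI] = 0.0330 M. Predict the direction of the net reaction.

Qc = [H₂]·[I₂] / [HI]² = (0.0459)·(3.42e-4) / (0.0330)² = 0.0144
Qc = 0.0144 = Kc, so the system is already at equilibrium.

neither direction; the system is at equilibrium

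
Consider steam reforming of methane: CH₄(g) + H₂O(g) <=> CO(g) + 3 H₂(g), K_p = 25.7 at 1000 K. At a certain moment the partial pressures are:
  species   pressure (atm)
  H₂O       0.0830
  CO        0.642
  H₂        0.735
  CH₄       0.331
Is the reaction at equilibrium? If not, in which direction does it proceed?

Q_p = P(CO)·P(H₂)³ / (P(CH₄)·P(H₂O)) = (0.642)·(0.735)³ / ((0.331)·(0.0830)) = 9.28
Q_p = 9.28 < K_p = 25.7, so the forward reaction proceeds.

toward products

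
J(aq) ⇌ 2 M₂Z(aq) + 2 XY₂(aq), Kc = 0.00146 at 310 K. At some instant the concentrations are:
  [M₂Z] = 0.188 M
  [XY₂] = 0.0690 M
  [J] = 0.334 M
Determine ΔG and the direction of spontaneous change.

Qc = [M₂Z]²·[XY₂]² / [J] = (0.188)²·(0.0690)² / (0.334) = 5.04e-4
ΔG = RT ln(Qc/Kc) = (8.314 J mol⁻¹ K⁻¹)(310 K) × ln(5.04e-4/0.00146)
   = (2.577 kJ/mol)(-1.064) = -2.74 kJ/mol
ΔG < 0, so the forward reaction is spontaneous (proceeds forward).

ΔG = -2.74 kJ/mol; the forward reaction is spontaneous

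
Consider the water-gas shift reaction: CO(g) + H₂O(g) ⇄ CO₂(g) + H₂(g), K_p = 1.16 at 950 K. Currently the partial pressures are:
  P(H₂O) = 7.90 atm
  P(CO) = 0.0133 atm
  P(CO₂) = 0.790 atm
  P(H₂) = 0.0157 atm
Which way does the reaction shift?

to the right

Q_p = P(CO₂)·P(H₂) / (P(CO)·P(H₂O)) = (0.790)·(0.0157) / ((0.0133)·(7.90)) = 0.118
Q_p = 0.118 < K_p = 1.16, so the forward reaction proceeds.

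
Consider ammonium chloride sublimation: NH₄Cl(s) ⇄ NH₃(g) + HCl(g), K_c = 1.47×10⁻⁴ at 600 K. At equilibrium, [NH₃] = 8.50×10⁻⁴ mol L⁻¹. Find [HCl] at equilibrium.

[HCl] = 0.173 mol L⁻¹

(NH₄Cl is a pure solid — omitted from K_c.)
At equilibrium, K_c = [NH₃]·[HCl] = 1.47×10⁻⁴.
(8.50×10⁻⁴)·([HCl]) = 1.47×10⁻⁴
[HCl] = 0.173 mol L⁻¹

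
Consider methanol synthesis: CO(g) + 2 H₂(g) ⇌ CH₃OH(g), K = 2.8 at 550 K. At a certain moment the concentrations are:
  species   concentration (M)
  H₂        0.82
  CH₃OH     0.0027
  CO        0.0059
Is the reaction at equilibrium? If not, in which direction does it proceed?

Q = [CH₃OH] / ([CO]·[H₂]²) = (0.0027) / ((0.0059)·(0.82)²) = 0.68
Q = 0.68 < K = 2.8, so the forward reaction proceeds.

toward products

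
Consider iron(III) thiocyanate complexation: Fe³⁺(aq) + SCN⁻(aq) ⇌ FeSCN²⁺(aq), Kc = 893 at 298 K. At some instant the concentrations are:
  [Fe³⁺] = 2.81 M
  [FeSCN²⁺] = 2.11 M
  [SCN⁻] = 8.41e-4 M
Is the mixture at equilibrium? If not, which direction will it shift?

yes, at equilibrium

Qc = [FeSCN²⁺] / ([Fe³⁺]·[SCN⁻]) = (2.11) / ((2.81)·(8.41e-4)) = 893
Qc = 893 = Kc; the system is at equilibrium.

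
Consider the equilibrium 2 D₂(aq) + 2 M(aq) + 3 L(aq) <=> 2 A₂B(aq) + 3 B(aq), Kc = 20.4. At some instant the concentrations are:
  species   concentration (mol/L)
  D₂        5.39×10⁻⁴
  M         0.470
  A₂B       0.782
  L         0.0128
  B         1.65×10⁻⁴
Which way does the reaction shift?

at equilibrium

Qc = [A₂B]²·[B]³ / ([D₂]²·[M]²·[L]³) = (0.782)²·(1.65×10⁻⁴)³ / ((5.39×10⁻⁴)²·(0.470)²·(0.0128)³) = 20.4
Qc = 20.4 = Kc, so the system is already at equilibrium.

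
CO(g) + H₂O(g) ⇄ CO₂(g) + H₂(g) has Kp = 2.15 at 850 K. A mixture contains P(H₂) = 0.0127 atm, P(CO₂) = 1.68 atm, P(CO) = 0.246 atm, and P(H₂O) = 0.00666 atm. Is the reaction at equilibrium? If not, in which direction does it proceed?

to the left

Qp = P(CO₂)·P(H₂) / (P(CO)·P(H₂O)) = (1.68)·(0.0127) / ((0.246)·(0.00666)) = 13.0
Qp = 13.0 > Kp = 2.15, so the reverse reaction proceeds.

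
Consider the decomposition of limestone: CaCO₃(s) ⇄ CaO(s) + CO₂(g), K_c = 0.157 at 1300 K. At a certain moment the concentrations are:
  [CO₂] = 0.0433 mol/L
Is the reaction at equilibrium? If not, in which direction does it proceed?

(CaCO₃, CaO are pure solids — omitted from Q_c.)
Q_c = [CO₂] = 0.0433
Q_c = 0.0433 < K_c = 0.157, so the forward reaction proceeds.

in the forward direction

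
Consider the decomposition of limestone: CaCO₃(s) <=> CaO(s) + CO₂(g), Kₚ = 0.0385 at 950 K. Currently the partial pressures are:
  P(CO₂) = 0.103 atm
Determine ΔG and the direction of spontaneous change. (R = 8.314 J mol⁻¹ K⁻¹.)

ΔG = 7.77 kJ/mol; the forward reaction is non-spontaneous

(CaCO₃, CaO are pure solids — omitted from Qₚ.)
Qₚ = P(CO₂) = 0.103
ΔG = RT ln(Qₚ/Kₚ) = (8.314 J mol⁻¹ K⁻¹)(950 K) × ln(0.103/0.0385)
   = (7.898 kJ/mol)(0.9841) = 7.77 kJ/mol
ΔG > 0, so the forward reaction is non-spontaneous (proceeds in reverse).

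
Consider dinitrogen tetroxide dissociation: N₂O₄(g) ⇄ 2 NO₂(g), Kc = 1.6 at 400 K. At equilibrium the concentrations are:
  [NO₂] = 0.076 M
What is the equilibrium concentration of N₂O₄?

At equilibrium, Kc = [NO₂]² / [N₂O₄] = 1.6.
(0.076)² / ([N₂O₄]) = 1.6
[N₂O₄] = 0.00361 = 0.0036 M

[N₂O₄] = 0.0036 M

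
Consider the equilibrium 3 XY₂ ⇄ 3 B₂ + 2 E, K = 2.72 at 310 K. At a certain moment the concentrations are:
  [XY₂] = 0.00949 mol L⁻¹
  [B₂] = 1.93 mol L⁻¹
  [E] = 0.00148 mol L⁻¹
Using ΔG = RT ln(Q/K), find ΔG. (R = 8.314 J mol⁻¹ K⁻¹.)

Q = [B₂]³·[E]² / [XY₂]³ = (1.93)³·(0.00148)² / (0.00949)³ = 18.4
ΔG = RT ln(Q/K) = (8.314 J mol⁻¹ K⁻¹)(310 K) × ln(18.4/2.72)
   = (2.577 kJ/mol)(1.912) = 4.93 kJ/mol
ΔG > 0, so the forward reaction is non-spontaneous (proceeds in reverse).

ΔG = 4.93 kJ/mol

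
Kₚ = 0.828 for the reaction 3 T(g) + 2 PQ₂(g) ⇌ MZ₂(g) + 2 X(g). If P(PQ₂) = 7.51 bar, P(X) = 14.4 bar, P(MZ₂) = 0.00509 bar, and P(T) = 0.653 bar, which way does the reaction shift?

toward products

Qₚ = P(MZ₂)·P(X)² / (P(T)³·P(PQ₂)²) = (0.00509)·(14.4)² / ((0.653)³·(7.51)²) = 0.0672
Qₚ = 0.0672 < Kₚ = 0.828, so the forward reaction proceeds.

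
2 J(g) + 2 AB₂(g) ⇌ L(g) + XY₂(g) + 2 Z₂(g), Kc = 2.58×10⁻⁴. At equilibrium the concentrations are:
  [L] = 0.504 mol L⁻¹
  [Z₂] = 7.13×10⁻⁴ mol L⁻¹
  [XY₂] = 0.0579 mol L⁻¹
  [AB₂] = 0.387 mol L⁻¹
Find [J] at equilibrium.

[J] = 0.0196 mol L⁻¹

At equilibrium, Kc = [L]·[XY₂]·[Z₂]² / ([J]²·[AB₂]²) = 2.58×10⁻⁴.
(0.504)·(0.0579)·(7.13×10⁻⁴)² / (([J])²·(0.387)²) = 2.58×10⁻⁴
[J]² = 3.84×10⁻⁴ ⇒ [J] = 0.0196 mol L⁻¹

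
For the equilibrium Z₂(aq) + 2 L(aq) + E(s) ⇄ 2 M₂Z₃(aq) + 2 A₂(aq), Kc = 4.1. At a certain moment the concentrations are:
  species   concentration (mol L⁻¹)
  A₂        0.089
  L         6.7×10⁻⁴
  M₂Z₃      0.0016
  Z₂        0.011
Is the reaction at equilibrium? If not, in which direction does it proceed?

at equilibrium

(E is a pure solid — omitted from Qc.)
Qc = [M₂Z₃]²·[A₂]² / ([Z₂]·[L]²) = (0.0016)²·(0.089)² / ((0.011)·(6.7×10⁻⁴)²) = 4.1
Qc = 4.1 = Kc, so the system is already at equilibrium.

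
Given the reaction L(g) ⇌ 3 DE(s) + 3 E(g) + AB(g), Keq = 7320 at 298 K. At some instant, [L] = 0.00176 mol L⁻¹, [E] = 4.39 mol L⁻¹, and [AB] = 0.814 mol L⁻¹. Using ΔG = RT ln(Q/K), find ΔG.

ΔG = 4.15 kJ/mol

(DE is a pure solid — omitted from Q.)
Q = [E]³·[AB] / [L] = (4.39)³·(0.814) / (0.00176) = 39100
ΔG = RT ln(Q/Keq) = (8.314 J mol⁻¹ K⁻¹)(298 K) × ln(39100/7320)
   = (2.478 kJ/mol)(1.676) = 4.15 kJ/mol
ΔG > 0, so the forward reaction is non-spontaneous (proceeds in reverse).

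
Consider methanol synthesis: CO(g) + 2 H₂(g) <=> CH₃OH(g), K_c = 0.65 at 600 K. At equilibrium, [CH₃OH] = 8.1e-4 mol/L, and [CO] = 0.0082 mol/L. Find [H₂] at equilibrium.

[H₂] = 0.39 mol/L

At equilibrium, K_c = [CH₃OH] / ([CO]·[H₂]²) = 0.65.
(8.1e-4) / ((0.0082)·([H₂])²) = 0.65
[H₂]² = 0.152 ⇒ [H₂] = 0.39 mol/L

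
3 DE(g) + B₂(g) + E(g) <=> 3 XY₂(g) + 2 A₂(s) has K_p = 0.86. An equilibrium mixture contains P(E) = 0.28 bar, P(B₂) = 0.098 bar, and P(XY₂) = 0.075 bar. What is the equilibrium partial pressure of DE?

P(DE) = 0.26 bar

(A₂ is a pure solid — omitted from K_p.)
At equilibrium, K_p = P(XY₂)³ / (P(DE)³·P(B₂)·P(E)) = 0.86.
(0.075)³ / ((P(DE))³·(0.098)·(0.28)) = 0.86
P(DE)³ = 0.0179 ⇒ P(DE) = 0.26 bar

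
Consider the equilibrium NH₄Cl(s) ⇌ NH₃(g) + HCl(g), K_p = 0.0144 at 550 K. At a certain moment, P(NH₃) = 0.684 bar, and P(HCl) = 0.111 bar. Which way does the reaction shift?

to the left

(NH₄Cl is a pure solid — omitted from Q_p.)
Q_p = P(NH₃)·P(HCl) = (0.684)·(0.111) = 0.0759
Q_p = 0.0759 > K_p = 0.0144, so the reverse reaction proceeds.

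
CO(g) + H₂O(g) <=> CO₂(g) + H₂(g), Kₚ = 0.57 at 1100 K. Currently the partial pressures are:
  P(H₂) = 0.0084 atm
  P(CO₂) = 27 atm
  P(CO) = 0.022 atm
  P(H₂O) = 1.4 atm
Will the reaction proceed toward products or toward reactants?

in the reverse direction

Qₚ = P(CO₂)·P(H₂) / (P(CO)·P(H₂O)) = (27)·(0.0084) / ((0.022)·(1.4)) = 7.4
Qₚ = 7.4 > Kₚ = 0.57, so the reverse reaction proceeds.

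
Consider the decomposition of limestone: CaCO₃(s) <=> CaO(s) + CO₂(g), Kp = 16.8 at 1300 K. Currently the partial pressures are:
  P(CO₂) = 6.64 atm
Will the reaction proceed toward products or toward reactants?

forward (toward products)

(CaCO₃, CaO are pure solids — omitted from Qp.)
Qp = P(CO₂) = 6.64
Qp = 6.64 < Kp = 16.8, so the forward reaction proceeds.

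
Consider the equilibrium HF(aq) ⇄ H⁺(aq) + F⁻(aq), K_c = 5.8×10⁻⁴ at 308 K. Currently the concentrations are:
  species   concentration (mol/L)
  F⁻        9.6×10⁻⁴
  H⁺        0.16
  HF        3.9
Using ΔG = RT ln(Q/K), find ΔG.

ΔG = -6.89 kJ/mol

Q_c = [H⁺]·[F⁻] / [HF] = (0.16)·(9.6×10⁻⁴) / (3.9) = 3.94×10⁻⁵
ΔG = RT ln(Q_c/K_c) = (8.314 J mol⁻¹ K⁻¹)(308 K) × ln(3.94×10⁻⁵/5.8×10⁻⁴)
   = (2.561 kJ/mol)(-2.689) = -6.89 kJ/mol
ΔG < 0, so the forward reaction is spontaneous (proceeds forward).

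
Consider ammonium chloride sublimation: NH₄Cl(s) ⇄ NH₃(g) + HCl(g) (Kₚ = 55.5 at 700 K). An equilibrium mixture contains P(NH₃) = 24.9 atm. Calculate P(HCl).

(NH₄Cl is a pure solid — omitted from Kₚ.)
At equilibrium, Kₚ = P(NH₃)·P(HCl) = 55.5.
(24.9)·(P(HCl)) = 55.5
P(HCl) = 2.23 atm

P(HCl) = 2.23 atm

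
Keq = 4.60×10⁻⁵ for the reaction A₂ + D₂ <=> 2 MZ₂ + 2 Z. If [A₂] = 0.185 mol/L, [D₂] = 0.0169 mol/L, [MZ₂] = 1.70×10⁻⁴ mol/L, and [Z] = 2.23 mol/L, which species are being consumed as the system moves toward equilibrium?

none (at equilibrium)

Q = [MZ₂]²·[Z]² / ([A₂]·[D₂]) = (1.70×10⁻⁴)²·(2.23)² / ((0.185)·(0.0169)) = 4.60×10⁻⁵
Q = 4.60×10⁻⁵ = Keq; the system is at equilibrium.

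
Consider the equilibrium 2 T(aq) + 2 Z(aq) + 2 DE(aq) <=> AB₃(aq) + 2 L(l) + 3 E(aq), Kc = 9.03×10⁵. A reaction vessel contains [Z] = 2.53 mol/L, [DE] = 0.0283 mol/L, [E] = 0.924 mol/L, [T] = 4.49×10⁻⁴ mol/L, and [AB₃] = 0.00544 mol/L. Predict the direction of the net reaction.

in the reverse direction

(L is a pure liquid — omitted from Qc.)
Qc = [AB₃]·[E]³ / ([T]²·[Z]²·[DE]²) = (0.00544)·(0.924)³ / ((4.49×10⁻⁴)²·(2.53)²·(0.0283)²) = 4.15×10⁶
Qc = 4.15×10⁶ > Kc = 9.03×10⁵, so the reverse reaction proceeds.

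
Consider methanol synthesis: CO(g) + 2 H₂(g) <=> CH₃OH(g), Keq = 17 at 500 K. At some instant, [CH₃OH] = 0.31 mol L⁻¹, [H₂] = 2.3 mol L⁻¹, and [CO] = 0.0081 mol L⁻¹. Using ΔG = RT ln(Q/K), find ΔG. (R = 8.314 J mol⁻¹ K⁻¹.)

ΔG = -3.55 kJ/mol

Q = [CH₃OH] / ([CO]·[H₂]²) = (0.31) / ((0.0081)·(2.3)²) = 7.23
ΔG = RT ln(Q/Keq) = (8.314 J mol⁻¹ K⁻¹)(500 K) × ln(7.23/17)
   = (4.157 kJ/mol)(-0.8550) = -3.55 kJ/mol
ΔG < 0, so the forward reaction is spontaneous (proceeds forward).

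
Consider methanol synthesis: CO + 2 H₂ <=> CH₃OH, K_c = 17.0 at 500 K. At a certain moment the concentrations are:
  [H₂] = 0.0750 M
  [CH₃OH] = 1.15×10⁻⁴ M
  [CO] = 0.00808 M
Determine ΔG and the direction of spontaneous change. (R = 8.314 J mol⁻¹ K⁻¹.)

Q_c = [CH₃OH] / ([CO]·[H₂]²) = (1.15×10⁻⁴) / ((0.00808)·(0.0750)²) = 2.53
ΔG = RT ln(Q_c/K_c) = (8.314 J mol⁻¹ K⁻¹)(500 K) × ln(2.53/17.0)
   = (4.157 kJ/mol)(-1.905) = -7.92 kJ/mol
ΔG < 0, so the forward reaction is spontaneous (proceeds forward).

ΔG = -7.92 kJ/mol; the forward reaction is spontaneous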